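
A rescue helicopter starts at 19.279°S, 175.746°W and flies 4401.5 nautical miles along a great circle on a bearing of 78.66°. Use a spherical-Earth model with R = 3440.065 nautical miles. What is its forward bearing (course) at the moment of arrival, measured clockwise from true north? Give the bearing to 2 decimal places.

final bearing 68.23°

δ = 4401.5/3440.065 = 1.279482 rad (73.3089°).
With φ₁ = -19.279° = -0.336482 rad and θ = 78.66° = 1.372876 rad:
Applying the spherical law of cosines for sides, sin φ₂ = sin φ₁ cos δ + cos φ₁ sin δ cos θ = 0.082956, so φ₂ = 4.758°.
For the longitude increment, Δλ = atan2( sin θ sin δ cos φ₁, cos δ − sin φ₁ sin φ₂ ) = atan2(0.886501, 0.314601) = 70.461°.
λ₂ = λ₁ + Δλ = -105.285°.
The forward bearing on arrival equals the back-azimuth from the destination plus 180°.
Back-azimuth from P₂ (4.76°, -105.28°) to P₁ (-19.28°, -175.75°), with Δλ' = λ₁ − λ₂ = -70.46°: atan2( sin Δλ' cos φ₁ , cos φ₂ sin φ₁ − sin φ₂ cos φ₁ cos Δλ' ) = 248.23°.
Final bearing = (248.23° + 180°) mod 360° = 68.23°.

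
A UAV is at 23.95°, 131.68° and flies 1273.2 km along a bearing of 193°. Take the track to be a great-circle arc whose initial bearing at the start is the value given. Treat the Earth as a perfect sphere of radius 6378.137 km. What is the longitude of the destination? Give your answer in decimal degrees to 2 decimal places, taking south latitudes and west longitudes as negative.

Central angle δ = d/R = 0.199619 rad.
Start latitude φ₁ = 0.418006 rad; initial bearing θ = 3.368485 rad.
Applying the spherical law of cosines for sides, sin φ₂ = sin φ₁ cos δ + cos φ₁ sin δ cos θ = 0.221300, so φ₂ = 12.79°.
For the longitude increment, Δλ = atan2( sin θ sin δ cos φ₁, cos δ − sin φ₁ sin φ₂ ) = atan2(-0.040766, 0.890308) = -2.62°.
Hence λ₂ = 131.68° + -2.62° = 129.06°.

longitude 129.06°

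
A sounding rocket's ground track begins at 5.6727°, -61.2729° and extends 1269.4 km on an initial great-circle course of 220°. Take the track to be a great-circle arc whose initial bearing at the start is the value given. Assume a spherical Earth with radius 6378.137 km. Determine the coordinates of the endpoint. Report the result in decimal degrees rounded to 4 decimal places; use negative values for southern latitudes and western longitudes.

Angular distance δ = d/R = 1269.4 / 6378.137 = 0.199024 rad.
Start latitude φ₁ = 0.099007 rad; initial bearing θ = 3.839724 rad.
sin φ₂ = sin φ₁ cos δ + cos φ₁ sin δ cos θ = (0.098846)(0.980260) + (0.995103)(0.197712)(-0.766044) = -0.053820
φ₂ = asin(-0.053820) = -0.053846 rad = -3.0852°.
For the longitude increment, Δλ = atan2( sin θ sin δ cos φ₁, cos δ − sin φ₁ sin φ₂ ) = atan2(-0.126465, 0.985580) = -7.3120°.
λ₂ = λ₁ + Δλ = -68.5849°.

latitude -3.0852°, longitude -68.5849°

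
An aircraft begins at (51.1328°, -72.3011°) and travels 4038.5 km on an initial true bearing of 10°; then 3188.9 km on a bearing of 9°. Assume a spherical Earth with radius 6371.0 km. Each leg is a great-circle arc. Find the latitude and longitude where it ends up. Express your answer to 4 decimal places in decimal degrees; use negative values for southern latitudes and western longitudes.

latitude 67.8221°, longitude 159.6450°

Apply the spherical direct solution leg by leg, carrying full precision between legs.
Leg 1: from (51.1328°, -72.3011°), δ = 4038.5/6371 = 0.633888 rad, θ = 10° → φ = 83.3960°, λ = -8.8838°.
Leg 2: from (83.3960°, -8.8838°), δ = 3188.9/6371 = 0.500534 rad, θ = 9° → φ = 67.8221°, λ = 159.6450°.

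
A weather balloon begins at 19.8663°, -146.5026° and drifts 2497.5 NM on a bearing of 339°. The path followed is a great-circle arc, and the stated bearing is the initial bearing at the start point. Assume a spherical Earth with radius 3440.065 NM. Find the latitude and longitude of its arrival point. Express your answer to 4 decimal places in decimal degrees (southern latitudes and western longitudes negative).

δ = 2497.5/3440.065 = 0.726004 rad (41.5969°).
With φ₁ = 19.8663° = 0.346732 rad and θ = 339° = 5.916666 rad:
Destination latitude: φ₂ = arcsin( sin φ₁ cos δ + cos φ₁ sin δ cos θ ) = arcsin(0.837040) = 56.8289°.
For the longitude increment, Δλ = atan2( sin θ sin δ cos φ₁, cos δ − sin φ₁ sin φ₂ ) = atan2(-0.223757, 0.463385) = -25.7747°.
Hence λ₂ = -146.5026° + -25.7747° = -172.2773°.

latitude 56.8289°, longitude -172.2773°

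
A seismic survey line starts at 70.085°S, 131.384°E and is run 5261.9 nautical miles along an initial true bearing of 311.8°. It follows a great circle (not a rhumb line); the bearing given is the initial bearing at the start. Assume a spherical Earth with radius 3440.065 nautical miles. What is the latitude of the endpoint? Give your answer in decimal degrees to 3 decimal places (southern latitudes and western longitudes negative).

Angular distance δ = d/R = 5261.9 / 3440.065 = 1.529593 rad.
Start latitude φ₁ = -1.223214 rad; initial bearing θ = 5.441937 rad.
Applying the spherical law of cosines for sides, sin φ₂ = sin φ₁ cos δ + cos φ₁ sin δ cos θ = 0.188117, so φ₂ = 10.843°.
Then Δλ = atan2(-0.253713, 0.218059) = -0.860829 rad, from sin θ sin δ cos φ₁ over cos δ − sin φ₁ sin φ₂.
Hence λ₂ = 131.384° + -49.322° = 82.062°.

latitude 10.843°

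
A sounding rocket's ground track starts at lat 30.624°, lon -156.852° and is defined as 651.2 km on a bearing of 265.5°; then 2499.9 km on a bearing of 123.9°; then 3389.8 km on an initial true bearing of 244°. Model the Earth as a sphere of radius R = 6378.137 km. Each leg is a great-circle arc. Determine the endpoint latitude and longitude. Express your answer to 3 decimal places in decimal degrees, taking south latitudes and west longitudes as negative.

latitude 1.474°, longitude -171.427°

Apply the spherical direct solution leg by leg, carrying full precision between legs.
Leg 1: from (30.624°, -156.852°), δ = 651.2/6378.137 = 0.102099 rad, θ = 265.5° → φ = 29.991°, λ = -163.589°.
Leg 2: from (29.991°, -163.589°), δ = 2499.9/6378.137 = 0.391948 rad, θ = 123.9° → φ = 16.107°, λ = -144.320°.
Leg 3: from (16.107°, -144.320°), δ = 3389.8/6378.137 = 0.531472 rad, θ = 244° → φ = 1.474°, λ = -171.427°.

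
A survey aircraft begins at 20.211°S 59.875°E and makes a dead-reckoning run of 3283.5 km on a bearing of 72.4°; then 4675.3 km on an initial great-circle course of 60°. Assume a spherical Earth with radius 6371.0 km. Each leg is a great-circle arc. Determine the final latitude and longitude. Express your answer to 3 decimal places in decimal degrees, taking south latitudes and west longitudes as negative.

Apply the spherical direct solution leg by leg, carrying full precision between legs.
Leg 1: from (-20.211°, 59.875°), δ = 3283.5/6371 = 0.515382 rad, θ = 72.4° → φ = -9.250°, λ = 88.299°.
Leg 2: from (-9.250°, 88.299°), δ = 4675.3/6371 = 0.733841 rad, θ = 60° → φ = 12.189°, λ = 124.696°.

latitude 12.189°, longitude 124.696°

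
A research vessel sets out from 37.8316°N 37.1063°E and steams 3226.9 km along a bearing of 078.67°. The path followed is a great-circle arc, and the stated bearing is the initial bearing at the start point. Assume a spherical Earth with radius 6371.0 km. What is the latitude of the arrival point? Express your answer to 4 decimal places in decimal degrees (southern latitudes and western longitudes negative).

latitude 37.7061°

Angular distance δ = d/R = 3226.9 / 6371 = 0.506498 rad.
Start latitude φ₁ = 0.660286 rad; initial bearing θ = 1.373051 rad.
Destination latitude: φ₂ = arcsin( sin φ₁ cos δ + cos φ₁ sin δ cos θ ) = arcsin(0.611611) = 37.7061°.
For the longitude increment, Δλ = atan2( sin θ sin δ cos φ₁, cos δ − sin φ₁ sin φ₂ ) = atan2(0.375687, 0.499321) = 36.9577°.
λ₂ = 37.1063° + 36.9577° = 74.0640°.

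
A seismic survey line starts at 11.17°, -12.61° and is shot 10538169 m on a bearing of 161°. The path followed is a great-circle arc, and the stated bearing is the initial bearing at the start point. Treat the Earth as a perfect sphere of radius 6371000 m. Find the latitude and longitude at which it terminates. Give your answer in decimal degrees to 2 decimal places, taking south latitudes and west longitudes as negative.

latitude -70.14°, longitude 60.11°

δ = 10538169/6371000 = 1.654084 rad (94.7720°).
Converting: φ₁ = 0.194953 rad, θ = 2.809980 rad.
sin φ₂ = sin φ₁ cos δ + cos φ₁ sin δ cos θ = (0.193721)(-0.083191) + (0.981057)(0.996534)(-0.945519) = -0.940508
φ₂ = asin(-0.940508) = -1.224122 rad = -70.14°.
For the longitude increment, Δλ = atan2( sin θ sin δ cos φ₁, cos δ − sin φ₁ sin φ₂ ) = atan2(0.318294, 0.099004) = 72.72°.
λ₂ = λ₁ + Δλ = 60.11°.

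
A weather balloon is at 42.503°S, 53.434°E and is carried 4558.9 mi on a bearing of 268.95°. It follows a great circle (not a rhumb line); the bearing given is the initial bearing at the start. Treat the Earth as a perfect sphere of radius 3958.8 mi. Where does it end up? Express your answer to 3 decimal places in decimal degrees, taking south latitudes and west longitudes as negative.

latitude -16.699°, longitude -19.019°

δ = 4558.9/3958.8 = 1.151586 rad (65.9810°).
Start latitude φ₁ = -0.741817 rad; initial bearing θ = 4.694063 rad.
Applying the spherical law of cosines for sides, sin φ₂ = sin φ₁ cos δ + cos φ₁ sin δ cos θ = -0.287347, so φ₂ = -16.699°.
For the longitude increment, Δλ = atan2( sin θ sin δ cos φ₁, cos δ − sin φ₁ sin φ₂ ) = atan2(-0.673292, 0.212899) = -72.453°.
λ₂ = λ₁ + Δλ = -19.019°.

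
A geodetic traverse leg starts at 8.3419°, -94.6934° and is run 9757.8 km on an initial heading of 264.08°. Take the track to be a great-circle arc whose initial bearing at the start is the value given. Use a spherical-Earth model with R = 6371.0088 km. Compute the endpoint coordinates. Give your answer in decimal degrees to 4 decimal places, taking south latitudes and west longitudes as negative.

The arc subtends δ = 9757.8/6371.0088 = 1.531594 rad at the centre.
Converting: φ₁ = 0.145594 rad, θ = 4.609065 rad.
Destination latitude: φ₂ = arcsin( sin φ₁ cos δ + cos φ₁ sin δ cos θ ) = arcsin(-0.096284) = -5.5252°.
For the longitude increment, Δλ = atan2( sin θ sin δ cos φ₁, cos δ − sin φ₁ sin φ₂ ) = atan2(-0.983387, 0.053161) = -86.9057°.
λ₂ = -94.6934° + -86.9057° = -181.5991°, normalized to (−180°, 180°] → 178.4009°.

latitude -5.5252°, longitude 178.4009°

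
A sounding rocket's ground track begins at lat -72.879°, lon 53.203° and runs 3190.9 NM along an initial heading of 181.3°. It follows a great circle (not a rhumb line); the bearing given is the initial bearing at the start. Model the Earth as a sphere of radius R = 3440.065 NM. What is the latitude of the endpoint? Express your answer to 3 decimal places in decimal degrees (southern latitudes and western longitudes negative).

latitude -53.969°

Central angle δ = d/R = 0.927570 rad.
Converting: φ₁ = -1.271979 rad, θ = 3.164282 rad.
Applying the spherical law of cosines for sides, sin φ₂ = sin φ₁ cos δ + cos φ₁ sin δ cos θ = -0.808702, so φ₂ = -53.969°.
Then Δλ = atan2(-0.005344, -0.173084) = -3.110726 rad, from sin θ sin δ cos φ₁ over cos δ − sin φ₁ sin φ₂.
λ₂ = 53.203° + -178.231° = -125.028°.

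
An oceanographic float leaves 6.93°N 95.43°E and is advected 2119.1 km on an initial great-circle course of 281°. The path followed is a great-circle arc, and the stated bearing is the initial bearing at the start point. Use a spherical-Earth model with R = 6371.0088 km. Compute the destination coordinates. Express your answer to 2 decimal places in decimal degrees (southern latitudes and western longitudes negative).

Central angle δ = d/R = 0.332616 rad.
Start latitude φ₁ = 0.120951 rad; initial bearing θ = 4.904375 rad.
Destination latitude: φ₂ = arcsin( sin φ₁ cos δ + cos φ₁ sin δ cos θ ) = arcsin(0.175891) = 10.13°.
Then Δλ = atan2(-0.318176, 0.923969) = -0.331640 rad, from sin θ sin δ cos φ₁ over cos δ − sin φ₁ sin φ₂.
Hence λ₂ = 95.43° + -19.00° = 76.43°.

latitude 10.13°, longitude 76.43°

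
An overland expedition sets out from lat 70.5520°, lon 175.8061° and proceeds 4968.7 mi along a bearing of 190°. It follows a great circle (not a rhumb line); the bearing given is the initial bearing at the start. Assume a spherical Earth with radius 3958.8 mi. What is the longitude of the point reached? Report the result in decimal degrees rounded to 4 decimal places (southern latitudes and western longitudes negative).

Angular distance δ = d/R = 4968.7 / 3958.8 = 1.255103 rad.
Converting: φ₁ = 1.231365 rad, θ = 3.316126 rad.
Applying the spherical law of cosines for sides, sin φ₂ = sin φ₁ cos δ + cos φ₁ sin δ cos θ = -0.018927, so φ₂ = -1.0845°.
For the longitude increment, Δλ = atan2( sin θ sin δ cos φ₁, cos δ − sin φ₁ sin φ₂ ) = atan2(-0.054959, 0.328323) = -9.5028°.
λ₂ = λ₁ + Δλ = 166.3033°.

longitude 166.3033°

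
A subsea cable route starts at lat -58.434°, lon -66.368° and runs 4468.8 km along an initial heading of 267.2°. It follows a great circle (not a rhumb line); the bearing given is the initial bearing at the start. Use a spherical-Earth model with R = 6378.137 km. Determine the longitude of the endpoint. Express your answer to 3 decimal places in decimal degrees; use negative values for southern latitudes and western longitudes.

Angular distance δ = d/R = 4468.8 / 6378.137 = 0.700643 rad.
Converting: φ₁ = -1.019866 rad, θ = 4.663520 rad.
sin φ₂ = sin φ₁ cos δ + cos φ₁ sin δ cos θ = (-0.852038)(0.764427) + (0.523480)(0.644710)(-0.048850) = -0.667808
φ₂ = asin(-0.667808) = -0.731259 rad = -41.898°.
For the longitude increment, Δλ = atan2( sin θ sin δ cos φ₁, cos δ − sin φ₁ sin φ₂ ) = atan2(-0.337090, 0.195430) = -59.897°.
λ₂ = -66.368° + -59.897° = -126.265°.

longitude -126.265°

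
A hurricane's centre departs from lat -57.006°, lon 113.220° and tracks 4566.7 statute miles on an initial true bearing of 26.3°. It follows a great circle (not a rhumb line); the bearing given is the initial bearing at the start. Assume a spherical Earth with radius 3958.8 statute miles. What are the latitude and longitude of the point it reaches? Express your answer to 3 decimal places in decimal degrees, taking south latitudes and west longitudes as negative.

Angular distance δ = d/R = 4566.7 / 3958.8 = 1.153557 rad.
With φ₁ = -57.006° = -0.994942 rad and θ = 26.3° = 0.459022 rad:
Applying the spherical law of cosines for sides, sin φ₂ = sin φ₁ cos δ + cos φ₁ sin δ cos θ = 0.106417, so φ₂ = 6.109°.
Δλ = atan2( sin θ sin δ cos φ₁ , cos δ − sin φ₁ sin φ₂ ) = atan2(0.220576, 0.494494) = 0.419577 rad = 24.040°.
Hence λ₂ = 113.220° + 24.040° = 137.260°.

latitude 6.109°, longitude 137.260°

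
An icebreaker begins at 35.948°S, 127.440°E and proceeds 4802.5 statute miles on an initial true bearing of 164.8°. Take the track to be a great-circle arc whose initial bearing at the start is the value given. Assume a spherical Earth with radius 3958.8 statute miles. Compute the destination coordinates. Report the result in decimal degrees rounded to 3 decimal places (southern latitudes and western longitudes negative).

Central angle δ = d/R = 1.213120 rad.
With φ₁ = -35.948° = -0.627411 rad and θ = 164.8° = 2.876303 rad:
Applying the spherical law of cosines for sides, sin φ₂ = sin φ₁ cos δ + cos φ₁ sin δ cos θ = -0.937313, so φ₂ = -69.605°.
Then Δλ = atan2(0.198822, -0.200152) = 2.359527 rad, from sin θ sin δ cos φ₁ over cos δ − sin φ₁ sin φ₂.
λ₂ = 127.440° + 135.191° = 262.631°, normalized to (−180°, 180°] → -97.369°.

latitude -69.605°, longitude -97.369°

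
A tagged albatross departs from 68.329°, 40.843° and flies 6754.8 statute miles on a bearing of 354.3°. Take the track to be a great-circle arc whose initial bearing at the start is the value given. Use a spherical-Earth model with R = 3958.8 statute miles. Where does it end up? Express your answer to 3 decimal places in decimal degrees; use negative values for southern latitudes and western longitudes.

latitude 13.802°, longitude -133.341°

Angular distance δ = d/R = 6754.8 / 3958.8 = 1.706275 rad.
Converting: φ₁ = 1.192566 rad, θ = 6.183702 rad.
Applying the spherical law of cosines for sides, sin φ₂ = sin φ₁ cos δ + cos φ₁ sin δ cos θ = 0.238566, so φ₂ = 13.802°.
Then Δλ = atan2(-0.036340, -0.356768) = -3.040083 rad, from sin θ sin δ cos φ₁ over cos δ − sin φ₁ sin φ₂.
λ₂ = 40.843° + -174.184° = -133.341°.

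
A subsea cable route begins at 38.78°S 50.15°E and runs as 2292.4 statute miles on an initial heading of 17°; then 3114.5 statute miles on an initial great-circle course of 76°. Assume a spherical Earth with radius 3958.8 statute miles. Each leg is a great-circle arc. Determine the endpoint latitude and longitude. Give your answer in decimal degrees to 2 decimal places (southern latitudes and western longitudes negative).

latitude 5.05°, longitude 103.03°

Apply the spherical direct solution leg by leg, carrying full precision between legs.
Leg 1: from (-38.78°, 50.15°), δ = 2292.4/3958.8 = 0.579064 rad, θ = 17° → φ = -6.68°, λ = 59.42°.
Leg 2: from (-6.68°, 59.42°), δ = 3114.5/3958.8 = 0.786728 rad, θ = 76° → φ = 5.05°, λ = 103.03°.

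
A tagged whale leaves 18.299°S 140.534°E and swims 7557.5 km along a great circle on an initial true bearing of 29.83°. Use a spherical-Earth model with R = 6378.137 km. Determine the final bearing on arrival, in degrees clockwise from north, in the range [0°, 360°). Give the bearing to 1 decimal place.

Central angle δ = d/R = 1.184907 rad.
Start latitude φ₁ = -0.319378 rad; initial bearing θ = 0.520632 rad.
Destination latitude: φ₂ = arcsin( sin φ₁ cos δ + cos φ₁ sin δ cos θ ) = arcsin(0.644894) = 40.158°.
Δλ = atan2( sin θ sin δ cos φ₁ , cos δ − sin φ₁ sin φ₂ ) = atan2(0.437545, 0.578864) = 0.647246 rad = 37.084°.
λ₂ = 140.534° + 37.084° = 177.618°.
The forward bearing on arrival equals the back-azimuth from the destination plus 180°.
Back-azimuth from P₂ (40.2°, 177.6°) to P₁ (-18.3°, 140.5°), with Δλ' = λ₁ − λ₂ = -37.1°: atan2( sin Δλ' cos φ₁ , cos φ₂ sin φ₁ − sin φ₂ cos φ₁ cos Δλ' ) = 218.2°.
Final bearing = (218.2° + 180°) mod 360° = 38.2°.

final bearing 38.2°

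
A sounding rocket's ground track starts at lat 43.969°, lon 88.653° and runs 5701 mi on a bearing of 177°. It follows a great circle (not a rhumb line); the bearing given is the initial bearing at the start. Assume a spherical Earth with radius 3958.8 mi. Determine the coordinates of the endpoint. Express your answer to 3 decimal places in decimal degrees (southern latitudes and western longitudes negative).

δ = 5701/3958.8 = 1.440083 rad (82.5107°).
With φ₁ = 43.969° = 0.767404 rad and θ = 177° = 3.089233 rad:
Destination latitude: φ₂ = arcsin( sin φ₁ cos δ + cos φ₁ sin δ cos θ ) = arcsin(-0.622106) = -38.470°.
Then Δλ = atan2(0.037346, 0.562250) = 0.066324 rad, from sin θ sin δ cos φ₁ over cos δ − sin φ₁ sin φ₂.
λ₂ = 88.653° + 3.800° = 92.453°.

latitude -38.470°, longitude 92.453°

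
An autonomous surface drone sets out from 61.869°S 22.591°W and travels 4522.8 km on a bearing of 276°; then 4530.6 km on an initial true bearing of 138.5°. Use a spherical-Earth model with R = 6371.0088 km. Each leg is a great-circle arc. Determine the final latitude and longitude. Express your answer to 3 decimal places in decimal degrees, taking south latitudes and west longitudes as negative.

Apply the spherical direct solution leg by leg, carrying full precision between legs.
Leg 1: from (-61.869°, -22.591°), δ = 4522.8/6371.0088 = 0.709903 rad, θ = 276° → φ = -39.547°, λ = -79.795°.
Leg 2: from (-39.547°, -79.795°), δ = 4530.6/6371.0088 = 0.711128 rad, θ = 138.5° → φ = -59.242°, λ = -22.053°.

latitude -59.242°, longitude -22.053°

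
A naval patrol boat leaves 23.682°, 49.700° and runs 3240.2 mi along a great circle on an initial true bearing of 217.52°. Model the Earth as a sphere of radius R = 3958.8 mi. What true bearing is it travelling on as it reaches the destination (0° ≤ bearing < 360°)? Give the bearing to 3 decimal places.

The arc subtends δ = 3240.2/3958.8 = 0.818480 rad at the centre.
Converting: φ₁ = 0.413329 rad, θ = 3.796440 rad.
Destination latitude: φ₂ = arcsin( sin φ₁ cos δ + cos φ₁ sin δ cos θ ) = arcsin(-0.255847) = -14.824°.
Then Δλ = atan2(-0.407218, 0.786095) = -0.477965 rad, from sin θ sin δ cos φ₁ over cos δ − sin φ₁ sin φ₂.
λ₂ = 49.700° + -27.385° = 22.315°.
The forward bearing on arrival equals the back-azimuth from the destination plus 180°.
Back-azimuth from P₂ (-14.824°, 22.315°) to P₁ (23.682°, 49.700°), with Δλ' = λ₁ − λ₂ = 27.385°: atan2( sin Δλ' cos φ₁ , cos φ₂ sin φ₁ − sin φ₂ cos φ₁ cos Δλ' ) = 35.237°.
Final bearing = (35.237° + 180°) mod 360° = 215.237°.

final bearing 215.237°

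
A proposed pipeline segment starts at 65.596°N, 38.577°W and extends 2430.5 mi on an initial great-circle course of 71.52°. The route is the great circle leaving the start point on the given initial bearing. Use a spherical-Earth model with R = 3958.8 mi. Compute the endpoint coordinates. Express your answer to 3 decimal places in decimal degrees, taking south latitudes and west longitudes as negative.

Central angle δ = d/R = 0.613949 rad.
With φ₁ = 65.596° = 1.144866 rad and θ = 71.52° = 1.248259 rad:
sin φ₂ = sin φ₁ cos δ + cos φ₁ sin δ cos θ = (0.910655)(0.817380) + (0.413168)(0.576100)(0.316974) = 0.819799
φ₂ = asin(0.819799) = 0.961059 rad = 55.065°.
For the longitude increment, Δλ = atan2( sin θ sin δ cos φ₁, cos δ − sin φ₁ sin φ₂ ) = atan2(0.225752, 0.070826) = 72.582°.
λ₂ = λ₁ + Δλ = 34.005°.

latitude 55.065°, longitude 34.005°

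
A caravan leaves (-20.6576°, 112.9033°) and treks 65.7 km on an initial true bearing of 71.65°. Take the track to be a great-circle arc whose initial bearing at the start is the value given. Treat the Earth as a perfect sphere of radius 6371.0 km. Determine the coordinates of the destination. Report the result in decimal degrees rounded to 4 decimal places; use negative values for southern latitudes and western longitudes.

latitude -20.4706°, longitude 113.5019°

Central angle δ = d/R = 0.010312 rad.
Start latitude φ₁ = -0.360543 rad; initial bearing θ = 1.250528 rad.
Applying the spherical law of cosines for sides, sin φ₂ = sin φ₁ cos δ + cos φ₁ sin δ cos θ = -0.349726, so φ₂ = -20.4706°.
Then Δλ = atan2(0.009159, 0.876570) = 0.010448 rad, from sin θ sin δ cos φ₁ over cos δ − sin φ₁ sin φ₂.
λ₂ = 112.9033° + 0.5986° = 113.5019°.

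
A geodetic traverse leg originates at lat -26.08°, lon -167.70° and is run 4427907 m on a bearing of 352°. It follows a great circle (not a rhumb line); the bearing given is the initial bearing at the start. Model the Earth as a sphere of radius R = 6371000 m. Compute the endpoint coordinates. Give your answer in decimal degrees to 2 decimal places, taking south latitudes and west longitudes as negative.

Central angle δ = d/R = 0.695010 rad.
With φ₁ = -26.08° = -0.455182 rad and θ = 352° = 6.143559 rad:
sin φ₂ = sin φ₁ cos δ + cos φ₁ sin δ cos θ = (-0.439626)(0.768047) + (0.898181)(0.640393)(0.990268) = 0.231938
φ₂ = asin(0.231938) = 0.234069 rad = 13.41°.
Δλ = atan2( sin θ sin δ cos φ₁ , cos δ − sin φ₁ sin φ₂ ) = atan2(-0.080051, 0.870013) = -0.091753 rad = -5.26°.
Hence λ₂ = -167.70° + -5.26° = -172.96°.

latitude 13.41°, longitude -172.96°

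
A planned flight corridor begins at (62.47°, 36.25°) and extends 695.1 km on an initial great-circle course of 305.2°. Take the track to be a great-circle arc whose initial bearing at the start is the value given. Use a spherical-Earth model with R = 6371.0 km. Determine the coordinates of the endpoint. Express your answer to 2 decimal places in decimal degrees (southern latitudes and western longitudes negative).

δ = 695.1/6371 = 0.109104 rad (6.2512°).
Start latitude φ₁ = 1.090307 rad; initial bearing θ = 5.326745 rad.
Destination latitude: φ₂ = arcsin( sin φ₁ cos δ + cos φ₁ sin δ cos θ ) = arcsin(0.910508) = 65.58°.
Then Δλ = atan2(-0.041126, 0.186644) = -0.216880 rad, from sin θ sin δ cos φ₁ over cos δ − sin φ₁ sin φ₂.
λ₂ = 36.25° + -12.43° = 23.82°.

latitude 65.58°, longitude 23.82°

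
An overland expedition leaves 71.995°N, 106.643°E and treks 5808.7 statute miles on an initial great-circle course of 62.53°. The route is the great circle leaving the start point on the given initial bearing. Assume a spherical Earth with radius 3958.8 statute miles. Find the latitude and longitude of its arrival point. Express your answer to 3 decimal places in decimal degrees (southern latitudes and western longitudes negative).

Central angle δ = d/R = 1.467288 rad.
Start latitude φ₁ = 1.256550 rad; initial bearing θ = 1.091354 rad.
Applying the spherical law of cosines for sides, sin φ₂ = sin φ₁ cos δ + cos φ₁ sin δ cos θ = 0.240084, so φ₂ = 13.891°.
Δλ = atan2( sin θ sin δ cos φ₁ , cos δ − sin φ₁ sin φ₂ ) = atan2(0.272782, -0.125003) = 2.000492 rad = 114.620°.
λ₂ = 106.643° + 114.620° = 221.263°, normalized to (−180°, 180°] → -138.737°.

latitude 13.891°, longitude -138.737°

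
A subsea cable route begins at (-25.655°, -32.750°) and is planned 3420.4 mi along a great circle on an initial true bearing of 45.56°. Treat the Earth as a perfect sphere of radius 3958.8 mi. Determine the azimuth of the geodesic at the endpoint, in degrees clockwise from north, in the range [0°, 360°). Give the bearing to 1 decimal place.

Angular distance δ = d/R = 3420.4 / 3958.8 = 0.863999 rad.
Converting: φ₁ = -0.447764 rad, θ = 0.795172 rad.
Destination latitude: φ₂ = arcsin( sin φ₁ cos δ + cos φ₁ sin δ cos θ ) = arcsin(0.198787) = 11.466°.
Then Δλ = atan2(0.489421, 0.735467) = 0.587164 rad, from sin θ sin δ cos φ₁ over cos δ − sin φ₁ sin φ₂.
λ₂ = -32.750° + 33.642° = 0.892°.
The forward bearing on arrival equals the back-azimuth from the destination plus 180°.
Back-azimuth from P₂ (11.5°, 0.9°) to P₁ (-25.7°, -32.8°), with Δλ' = λ₁ − λ₂ = -33.6°: atan2( sin Δλ' cos φ₁ , cos φ₂ sin φ₁ − sin φ₂ cos φ₁ cos Δλ' ) = 221.0°.
Final bearing = (221.0° + 180°) mod 360° = 41.0°.

final bearing 41.0°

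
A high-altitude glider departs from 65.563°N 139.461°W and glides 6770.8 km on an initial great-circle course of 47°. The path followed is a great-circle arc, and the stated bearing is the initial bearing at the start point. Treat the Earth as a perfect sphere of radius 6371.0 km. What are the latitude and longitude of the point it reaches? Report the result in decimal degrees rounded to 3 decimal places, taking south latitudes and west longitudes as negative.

latitude 43.582°, longitude -21.358°

δ = 6770.8/6371 = 1.062753 rad (60.8913°).
Converting: φ₁ = 1.144290 rad, θ = 0.820305 rad.
Destination latitude: φ₂ = arcsin( sin φ₁ cos δ + cos φ₁ sin δ cos θ ) = arcsin(0.689392) = 43.582°.
Then Δλ = atan2(0.264342, -0.141166) = 2.061293 rad, from sin θ sin δ cos φ₁ over cos δ − sin φ₁ sin φ₂.
λ₂ = λ₁ + Δλ = -21.358°.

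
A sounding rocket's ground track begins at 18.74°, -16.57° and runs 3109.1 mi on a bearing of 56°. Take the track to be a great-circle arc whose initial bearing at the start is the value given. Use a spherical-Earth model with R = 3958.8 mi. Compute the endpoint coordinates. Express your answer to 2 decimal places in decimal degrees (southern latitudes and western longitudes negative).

Central angle δ = d/R = 0.785364 rad.
Converting: φ₁ = 0.327075 rad, θ = 0.977384 rad.
sin φ₂ = sin φ₁ cos δ + cos φ₁ sin δ cos θ = (0.321274)(0.707131) + (0.946986)(0.707083)(0.559193) = 0.601617
φ₂ = asin(0.601617) = 0.645524 rad = 36.99°.
For the longitude increment, Δλ = atan2( sin θ sin δ cos φ₁, cos δ − sin φ₁ sin φ₂ ) = atan2(0.555122, 0.513847) = 47.21°.
λ₂ = λ₁ + Δλ = 30.64°.

latitude 36.99°, longitude 30.64°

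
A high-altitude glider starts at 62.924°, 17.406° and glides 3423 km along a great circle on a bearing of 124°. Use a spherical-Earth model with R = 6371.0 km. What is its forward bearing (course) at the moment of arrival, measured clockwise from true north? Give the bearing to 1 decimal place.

Central angle δ = d/R = 0.537278 rad.
Start latitude φ₁ = 1.098231 rad; initial bearing θ = 2.164208 rad.
Destination latitude: φ₂ = arcsin( sin φ₁ cos δ + cos φ₁ sin δ cos θ ) = arcsin(0.634682) = 39.396°.
Δλ = atan2( sin θ sin δ cos φ₁ , cos δ − sin φ₁ sin φ₂ ) = atan2(0.193130, 0.293982) = 0.581243 rad = 33.303°.
λ₂ = 17.406° + 33.303° = 50.709°.
The forward bearing on arrival equals the back-azimuth from the destination plus 180°.
Back-azimuth from P₂ (39.4°, 50.7°) to P₁ (62.9°, 17.4°), with Δλ' = λ₁ − λ₂ = -33.3°: atan2( sin Δλ' cos φ₁ , cos φ₂ sin φ₁ − sin φ₂ cos φ₁ cos Δλ' ) = 330.8°.
Final bearing = (330.8° + 180°) mod 360° = 150.8°.

final bearing 150.8°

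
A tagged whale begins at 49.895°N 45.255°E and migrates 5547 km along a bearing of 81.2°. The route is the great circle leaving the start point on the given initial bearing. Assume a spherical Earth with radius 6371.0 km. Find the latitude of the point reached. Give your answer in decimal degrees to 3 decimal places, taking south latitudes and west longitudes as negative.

latitude 34.624°

The arc subtends δ = 5547/6371 = 0.870664 rad at the centre.
Start latitude φ₁ = 0.870832 rad; initial bearing θ = 1.417207 rad.
sin φ₂ = sin φ₁ cos δ + cos φ₁ sin δ cos θ = (0.764865)(0.644319) + (0.644190)(0.764757)(0.152986) = 0.568185
φ₂ = asin(0.568185) = 0.604299 rad = 34.624°.
For the longitude increment, Δλ = atan2( sin θ sin δ cos φ₁, cos δ − sin φ₁ sin φ₂ ) = atan2(0.486850, 0.209734) = 66.694°.
λ₂ = λ₁ + Δλ = 111.949°.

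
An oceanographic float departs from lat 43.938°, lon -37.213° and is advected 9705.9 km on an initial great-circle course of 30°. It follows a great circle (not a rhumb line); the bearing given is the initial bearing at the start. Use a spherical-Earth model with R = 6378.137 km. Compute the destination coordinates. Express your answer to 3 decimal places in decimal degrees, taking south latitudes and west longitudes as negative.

Central angle δ = d/R = 1.521745 rad.
Start latitude φ₁ = 0.766863 rad; initial bearing θ = 0.523599 rad.
Applying the spherical law of cosines for sides, sin φ₂ = sin φ₁ cos δ + cos φ₁ sin δ cos θ = 0.656889, so φ₂ = 41.063°.
Δλ = atan2( sin θ sin δ cos φ₁ , cos δ − sin φ₁ sin φ₂ ) = atan2(0.359612, -0.406770) = 2.417650 rad = 138.521°.
λ₂ = λ₁ + Δλ = 101.308°.

latitude 41.063°, longitude 101.308°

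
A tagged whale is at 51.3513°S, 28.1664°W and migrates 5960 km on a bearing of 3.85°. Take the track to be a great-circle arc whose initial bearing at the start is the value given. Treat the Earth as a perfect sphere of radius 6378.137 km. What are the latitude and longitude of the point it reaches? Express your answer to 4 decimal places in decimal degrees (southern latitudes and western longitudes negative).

Central angle δ = d/R = 0.934442 rad.
Start latitude φ₁ = -0.896249 rad; initial bearing θ = 0.067195 rad.
Applying the spherical law of cosines for sides, sin φ₂ = sin φ₁ cos δ + cos φ₁ sin δ cos θ = 0.037050, so φ₂ = 2.1233°.
For the longitude increment, Δλ = atan2( sin θ sin δ cos φ₁, cos δ − sin φ₁ sin φ₂ ) = atan2(0.033727, 0.623203) = 3.0977°.
λ₂ = λ₁ + Δλ = -25.0687°.

latitude 2.1233°, longitude -25.0687°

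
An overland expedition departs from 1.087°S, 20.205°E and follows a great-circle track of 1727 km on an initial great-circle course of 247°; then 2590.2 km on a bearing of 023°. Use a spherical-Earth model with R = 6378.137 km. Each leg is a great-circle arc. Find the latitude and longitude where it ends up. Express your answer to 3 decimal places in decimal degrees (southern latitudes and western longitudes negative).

latitude 14.365°, longitude 15.009°

Apply the spherical direct solution leg by leg, carrying full precision between legs.
Leg 1: from (-1.087°, 20.205°), δ = 1727/6378.137 = 0.270769 rad, θ = 247° → φ = -7.052°, λ = 5.841°.
Leg 2: from (-7.052°, 5.841°), δ = 2590.2/6378.137 = 0.406106 rad, θ = 23° → φ = 14.365°, λ = 15.009°.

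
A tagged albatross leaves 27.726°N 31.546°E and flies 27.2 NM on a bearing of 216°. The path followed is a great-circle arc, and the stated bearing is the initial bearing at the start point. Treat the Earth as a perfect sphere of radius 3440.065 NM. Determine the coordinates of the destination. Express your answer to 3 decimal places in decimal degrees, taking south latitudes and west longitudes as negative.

latitude 27.359°, longitude 31.246°

Angular distance δ = d/R = 27.2 / 3440.065 = 0.007907 rad.
Converting: φ₁ = 0.483910 rad, θ = 3.769911 rad.
Destination latitude: φ₂ = arcsin( sin φ₁ cos δ + cos φ₁ sin δ cos θ ) = arcsin(0.459567) = 27.359°.
Δλ = atan2( sin θ sin δ cos φ₁ , cos δ − sin φ₁ sin φ₂ ) = atan2(-0.004114, 0.786158) = -0.005233 rad = -0.300°.
λ₂ = 31.546° + -0.300° = 31.246°.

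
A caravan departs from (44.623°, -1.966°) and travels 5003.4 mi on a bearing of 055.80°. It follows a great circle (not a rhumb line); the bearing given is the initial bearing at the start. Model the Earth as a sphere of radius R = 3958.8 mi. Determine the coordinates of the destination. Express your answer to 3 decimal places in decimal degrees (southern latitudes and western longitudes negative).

latitude 36.412°, longitude 99.599°

Central angle δ = d/R = 1.263868 rad.
Converting: φ₁ = 0.778818 rad, θ = 0.973894 rad.
Destination latitude: φ₂ = arcsin( sin φ₁ cos δ + cos φ₁ sin δ cos θ ) = arcsin(0.593593) = 36.412°.
Then Δλ = atan2(0.561159, -0.114830) = 1.772640 rad, from sin θ sin δ cos φ₁ over cos δ − sin φ₁ sin φ₂.
Hence λ₂ = -1.966° + 101.565° = 99.599°.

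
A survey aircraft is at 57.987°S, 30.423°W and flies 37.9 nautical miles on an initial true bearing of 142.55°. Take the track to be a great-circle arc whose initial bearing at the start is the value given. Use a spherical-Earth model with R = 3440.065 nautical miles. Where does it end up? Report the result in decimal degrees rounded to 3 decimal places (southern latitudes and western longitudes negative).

latitude -58.486°, longitude -29.689°

The arc subtends δ = 37.9/3440.065 = 0.011017 rad at the centre.
Converting: φ₁ = -1.012064 rad, θ = 2.487967 rad.
Destination latitude: φ₂ = arcsin( sin φ₁ cos δ + cos φ₁ sin δ cos θ ) = arcsin(-0.852513) = -58.486°.
For the longitude increment, Δλ = atan2( sin θ sin δ cos φ₁, cos δ − sin φ₁ sin φ₂ ) = atan2(0.003551, 0.277070) = 0.734°.
Hence λ₂ = -30.423° + 0.734° = -29.689°.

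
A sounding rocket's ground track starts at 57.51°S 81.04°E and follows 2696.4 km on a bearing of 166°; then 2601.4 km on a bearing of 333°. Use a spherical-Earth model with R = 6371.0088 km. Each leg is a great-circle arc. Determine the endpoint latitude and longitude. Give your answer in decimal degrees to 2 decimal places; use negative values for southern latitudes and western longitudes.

Apply the spherical direct solution leg by leg, carrying full precision between legs.
Leg 1: from (-57.51°, 81.04°), δ = 2696.4/6371.0088 = 0.423230 rad, θ = 166° → φ = -79.46°, λ = 113.93°.
Leg 2: from (-79.46°, 113.93°), δ = 2601.4/6371.0088 = 0.408318 rad, θ = 333° → φ = -56.88°, λ = 94.67°.

latitude -56.88°, longitude 94.67°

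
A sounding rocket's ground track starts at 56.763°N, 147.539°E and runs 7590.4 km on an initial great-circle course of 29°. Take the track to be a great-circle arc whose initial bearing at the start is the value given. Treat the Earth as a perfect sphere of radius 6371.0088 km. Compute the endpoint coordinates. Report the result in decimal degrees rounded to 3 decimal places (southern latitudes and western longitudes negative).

latitude 49.031°, longitude -75.843°

δ = 7590.4/6371.0088 = 1.191397 rad (68.2620°).
Converting: φ₁ = 0.990701 rad, θ = 0.506145 rad.
Destination latitude: φ₂ = arcsin( sin φ₁ cos δ + cos φ₁ sin δ cos θ ) = arcsin(0.755067) = 49.031°.
Δλ = atan2( sin θ sin δ cos φ₁ , cos δ − sin φ₁ sin φ₂ ) = atan2(0.246829, -0.261183) = 2.384442 rad = 136.618°.
λ₂ = 147.539° + 136.618° = 284.157°, normalized to (−180°, 180°] → -75.843°.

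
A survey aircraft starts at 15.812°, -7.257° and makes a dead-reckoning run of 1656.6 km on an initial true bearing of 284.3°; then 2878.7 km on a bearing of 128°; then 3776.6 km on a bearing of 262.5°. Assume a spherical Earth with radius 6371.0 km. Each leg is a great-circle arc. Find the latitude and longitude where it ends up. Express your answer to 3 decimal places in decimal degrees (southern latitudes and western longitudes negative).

Apply the spherical direct solution leg by leg, carrying full precision between legs.
Leg 1: from (15.812°, -7.257°), δ = 1656.6/6371 = 0.260022 rad, θ = 284.3° → φ = 18.931°, λ = -22.528°.
Leg 2: from (18.931°, -22.528°), δ = 2878.7/6371 = 0.451844 rad, θ = 128° → φ = 2.154°, λ = -2.388°.
Leg 3: from (2.154°, -2.388°), δ = 3776.6/6371 = 0.592780 rad, θ = 262.5° → φ = -2.389°, λ = -36.056°.

latitude -2.389°, longitude -36.056°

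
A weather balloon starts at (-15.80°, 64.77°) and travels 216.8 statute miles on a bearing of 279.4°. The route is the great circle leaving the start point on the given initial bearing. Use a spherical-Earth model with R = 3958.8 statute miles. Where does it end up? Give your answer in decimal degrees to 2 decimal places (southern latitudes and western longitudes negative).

latitude -15.26°, longitude 61.56°

Angular distance δ = d/R = 216.8 / 3958.8 = 0.054764 rad.
Start latitude φ₁ = -0.275762 rad; initial bearing θ = 4.876450 rad.
Destination latitude: φ₂ = arcsin( sin φ₁ cos δ + cos φ₁ sin δ cos θ ) = arcsin(-0.263270) = -15.26°.
For the longitude increment, Δλ = atan2( sin θ sin δ cos φ₁, cos δ − sin φ₁ sin φ₂ ) = atan2(-0.051961, 0.926818) = -3.21°.
λ₂ = 64.77° + -3.21° = 61.56°.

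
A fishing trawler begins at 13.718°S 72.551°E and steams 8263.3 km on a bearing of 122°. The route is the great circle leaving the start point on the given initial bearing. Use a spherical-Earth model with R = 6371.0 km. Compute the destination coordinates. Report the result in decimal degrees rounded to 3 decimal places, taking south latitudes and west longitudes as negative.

latitude -34.038°, longitude 152.707°

Central angle δ = d/R = 1.297018 rad.
With φ₁ = -13.718° = -0.239424 rad and θ = 122° = 2.129302 rad:
Applying the spherical law of cosines for sides, sin φ₂ = sin φ₁ cos δ + cos φ₁ sin δ cos θ = -0.559747, so φ₂ = -34.038°.
Then Δλ = atan2(0.793174, 0.137631) = 1.398988 rad, from sin θ sin δ cos φ₁ over cos δ − sin φ₁ sin φ₂.
Hence λ₂ = 72.551° + 80.156° = 152.707°.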